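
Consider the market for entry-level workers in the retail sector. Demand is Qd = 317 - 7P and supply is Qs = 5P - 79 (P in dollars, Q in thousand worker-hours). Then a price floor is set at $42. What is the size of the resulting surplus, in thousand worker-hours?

108

Without the control the market clears where 317 - 7P = 5P - 79, i.e. P* = 33 and Q* = 86.
Because the floor (42) lies above the market-clearing price, it is binding.
At P = 42: Qd = 317 - 7·42 = 23 and Qs = 5·42 - 79 = 131.
Surplus = Qs - Qd = 131 - 23 = 108.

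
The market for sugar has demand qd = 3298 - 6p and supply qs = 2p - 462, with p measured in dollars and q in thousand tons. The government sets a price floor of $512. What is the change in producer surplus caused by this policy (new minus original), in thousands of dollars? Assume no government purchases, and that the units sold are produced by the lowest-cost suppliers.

-6384

In a free market, 3298 - 6p = 2p - 462 gives the equilibrium p* = 470, q* = 478.
Since 512 > 470, the floor is binding.
At p = 512: qd = 3298 - 6·512 = 226 and qs = 2·512 - 462 = 562.
Producer surplus without the control is ½ · (470 - 231) · 478 = 57121.
With the floor, 226 units are sold at 512. The supply price at q = 226 is 344, so PS = ½ · [(512 - 231) + (512 - 344)] · 226 = 50737.
Change in producer surplus = 50737 - 57121 = -6384.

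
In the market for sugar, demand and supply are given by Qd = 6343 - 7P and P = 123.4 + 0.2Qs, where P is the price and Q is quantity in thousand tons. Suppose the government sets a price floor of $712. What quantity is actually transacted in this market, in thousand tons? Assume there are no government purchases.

Rearranging supply gives Qs = 5P - 617. Setting quantity demanded equal to quantity supplied, 6343 - 7P = 5P - 617, gives P* = 580 and Q* = 2283.
The floor of 712 is above the equilibrium price 580, so it binds.
At P = 712: Qd = 6343 - 7·712 = 1359 and Qs = 5·712 - 617 = 2943.
The quantity actually transacted is the short side, demand: 1359.

1359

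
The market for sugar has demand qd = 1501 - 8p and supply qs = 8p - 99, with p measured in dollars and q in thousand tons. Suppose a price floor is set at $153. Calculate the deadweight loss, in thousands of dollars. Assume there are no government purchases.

22472

Equilibrium: 1501 - 8p = 8p - 99, so 1600 = 16p and p* = 100, q* = 701.
Because the floor (153) lies above the market-clearing price, it is binding.
At p = 153: qd = 1501 - 8·153 = 277 and qs = 8·153 - 99 = 1125.
Quantity traded falls to 277. At q = 277 the demand price is (1501 - 277)/8 = 153 and the supply price is (99 + 277)/8 = 47.
Deadweight loss = ½ · (153 - 47) · (701 - 277) = ½ · 106 · 424 = 22472.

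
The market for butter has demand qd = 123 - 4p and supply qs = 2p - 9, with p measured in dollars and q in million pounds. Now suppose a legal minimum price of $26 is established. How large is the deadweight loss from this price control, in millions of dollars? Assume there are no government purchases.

96

Setting quantity demanded equal to quantity supplied, 123 - 4p = 2p - 9, gives p* = 22 and q* = 35.
Because the floor (26) lies above the market-clearing price, it is binding.
At p = 26: qd = 123 - 4·26 = 19 and qs = 2·26 - 9 = 43.
Quantity traded falls to 19. At q = 19 the demand price is (123 - 19)/4 = 26 and the supply price is (9 + 19)/2 = 14.
Deadweight loss = ½ · (26 - 14) · (35 - 19) = ½ · 12 · 16 = 96.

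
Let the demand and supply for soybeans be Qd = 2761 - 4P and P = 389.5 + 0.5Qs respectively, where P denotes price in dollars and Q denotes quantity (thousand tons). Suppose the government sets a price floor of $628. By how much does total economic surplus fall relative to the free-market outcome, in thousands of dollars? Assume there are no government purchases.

Rearranging supply gives Qs = 2P - 779. Setting quantity demanded equal to quantity supplied, 2761 - 4P = 2P - 779, gives P* = 590 and Q* = 401.
The floor of 628 is above the equilibrium price 590, so it binds.
At P = 628: Qd = 2761 - 4·628 = 249 and Qs = 2·628 - 779 = 477.
Quantity traded falls to 249. At Q = 249 the demand price is (2761 - 249)/4 = 628 and the supply price is (779 + 249)/2 = 514.
Deadweight loss = ½ · (628 - 514) · (401 - 249) = ½ · 114 · 152 = 8664.

8664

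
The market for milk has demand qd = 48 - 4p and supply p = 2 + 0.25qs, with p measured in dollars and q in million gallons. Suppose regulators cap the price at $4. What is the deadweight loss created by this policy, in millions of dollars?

36

Rearranging supply gives qs = 4p - 8. Equilibrium: 48 - 4p = 4p - 8, so 56 = 8p and p* = 7, q* = 20.
Since 4 < 7, the ceiling is binding.
At p = 4: qd = 48 - 4·4 = 32 and qs = 4·4 - 8 = 8.
Quantity traded falls to 8. At q = 8 the demand price is (48 - 8)/4 = 10 and the supply price is (8 + 8)/4 = 4.
Deadweight loss = ½ · (10 - 4) · (20 - 8) = ½ · 6 · 12 = 36.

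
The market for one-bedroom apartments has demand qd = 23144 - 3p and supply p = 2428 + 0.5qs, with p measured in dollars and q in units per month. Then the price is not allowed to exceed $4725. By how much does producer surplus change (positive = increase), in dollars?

-4785375

Rearranging supply gives qs = 2p - 4856. Equilibrium: 23144 - 3p = 2p - 4856, so 28000 = 5p and p* = 5600, q* = 6344.
Because the ceiling (4725) lies below the market-clearing price, it is binding.
At p = 4725: qd = 23144 - 3·4725 = 8969 and qs = 2·4725 - 4856 = 4594.
Producer surplus without the control is ½ · (5600 - 2428) · 6344 = 10061584.
With the ceiling, producers sell 4594 units at 4725, so PS = ½ · (4725 - 2428) · 4594 = 5276209.
Change in producer surplus = 5276209 - 10061584 = -4785375.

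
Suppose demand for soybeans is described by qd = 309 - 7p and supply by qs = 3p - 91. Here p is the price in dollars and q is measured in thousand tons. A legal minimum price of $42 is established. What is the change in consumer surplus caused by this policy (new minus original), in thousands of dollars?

In a free market, 309 - 7p = 3p - 91 gives the equilibrium p* = 40, q* = 29.
The floor of 42 is above the equilibrium price 40, so it binds.
At p = 42: qd = 309 - 7·42 = 15 and qs = 3·42 - 91 = 35.
Consumer surplus without the control is ½ · (309/7 - 40) · 29 = 841/14.
With the floor, consumers buy 15 units at 42, so CS = ½ · (309/7 - 42) · 15 = 225/14.
Change in consumer surplus = 225/14 - 841/14 = -44.

-44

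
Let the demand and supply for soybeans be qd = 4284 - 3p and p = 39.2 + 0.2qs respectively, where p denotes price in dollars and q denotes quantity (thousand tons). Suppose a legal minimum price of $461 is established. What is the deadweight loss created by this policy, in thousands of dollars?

0

Rearranging supply gives qs = 5p - 196. Without the control the market clears where 4284 - 3p = 5p - 196, i.e. p* = 560 and q* = 2604.
The floor of 461 is below the equilibrium price 560, so it is not binding; the market clears at p* = 560, q* = 2604.
Since the control does not bind, no trades are prevented and deadweight loss is zero.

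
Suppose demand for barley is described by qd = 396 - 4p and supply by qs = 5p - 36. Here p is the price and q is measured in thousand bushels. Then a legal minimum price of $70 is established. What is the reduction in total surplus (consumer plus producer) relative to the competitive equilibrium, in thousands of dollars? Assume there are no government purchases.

Without the control the market clears where 396 - 4p = 5p - 36, i.e. p* = 48 and q* = 204.
Since 70 > 48, the floor is binding.
At p = 70: qd = 396 - 4·70 = 116 and qs = 5·70 - 36 = 314.
Quantity traded falls to 116. At q = 116 the demand price is (396 - 116)/4 = 70 and the supply price is (36 + 116)/5 = 30.4.
Deadweight loss = ½ · (70 - 30.4) · (204 - 116) = ½ · 39.6 · 88 = 1742.4.

1742.4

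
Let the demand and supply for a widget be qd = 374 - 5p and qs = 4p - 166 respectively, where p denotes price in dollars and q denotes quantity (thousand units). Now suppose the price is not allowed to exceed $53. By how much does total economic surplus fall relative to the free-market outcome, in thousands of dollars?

176.4

Equilibrium: 374 - 5p = 4p - 166, so 540 = 9p and p* = 60, q* = 74.
Since 53 < 60, the ceiling is binding.
At p = 53: qd = 374 - 5·53 = 109 and qs = 4·53 - 166 = 46.
Quantity traded falls to 46. At q = 46 the demand price is (374 - 46)/5 = 65.6 and the supply price is (166 + 46)/4 = 53.
Deadweight loss = ½ · (65.6 - 53) · (74 - 46) = ½ · 12.6 · 28 = 176.4.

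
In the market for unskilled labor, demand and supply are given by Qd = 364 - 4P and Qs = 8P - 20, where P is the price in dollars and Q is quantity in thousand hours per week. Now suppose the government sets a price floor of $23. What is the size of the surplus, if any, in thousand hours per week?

In a free market, 364 - 4P = 8P - 20 gives the equilibrium P* = 32, Q* = 236.
Since 23 is below P* = 32, the floor does not bind and the free-market outcome prevails.
Since the control does not bind, there is no surplus.

0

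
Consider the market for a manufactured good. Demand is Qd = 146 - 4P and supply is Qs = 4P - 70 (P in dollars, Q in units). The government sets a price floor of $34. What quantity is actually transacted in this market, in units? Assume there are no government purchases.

10

Setting quantity demanded equal to quantity supplied, 146 - 4P = 4P - 70, gives P* = 27 and Q* = 38.
The floor of 34 is above the equilibrium price 27, so it binds.
At P = 34: Qd = 146 - 4·34 = 10 and Qs = 4·34 - 70 = 66.
The quantity actually transacted is the short side, demand: 10.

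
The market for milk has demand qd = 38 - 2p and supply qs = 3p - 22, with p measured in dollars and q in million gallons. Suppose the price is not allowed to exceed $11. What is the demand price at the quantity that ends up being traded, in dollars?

In a free market, 38 - 2p = 3p - 22 gives the equilibrium p* = 12, q* = 14.
Because the ceiling (11) lies below the market-clearing price, it is binding.
At p = 11: qd = 38 - 2·11 = 16 and qs = 3·11 - 22 = 11.
Only 11 units reach the market. On the demand curve, the marginal buyer's willingness to pay at q = 11 is (38 - 11)/2 = 13.5.

13.5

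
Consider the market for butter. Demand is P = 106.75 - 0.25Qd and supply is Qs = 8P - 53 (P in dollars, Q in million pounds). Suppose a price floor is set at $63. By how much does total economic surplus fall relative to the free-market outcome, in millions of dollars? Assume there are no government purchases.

Rearranging demand gives Qd = 427 - 4P. Setting quantity demanded equal to quantity supplied, 427 - 4P = 8P - 53, gives P* = 40 and Q* = 267.
Since 63 > 40, the floor is binding.
At P = 63: Qd = 427 - 4·63 = 175 and Qs = 8·63 - 53 = 451.
Quantity traded falls to 175. At Q = 175 the demand price is (427 - 175)/4 = 63 and the supply price is (53 + 175)/8 = 28.5.
Deadweight loss = ½ · (63 - 28.5) · (267 - 175) = ½ · 34.5 · 92 = 1587.

1587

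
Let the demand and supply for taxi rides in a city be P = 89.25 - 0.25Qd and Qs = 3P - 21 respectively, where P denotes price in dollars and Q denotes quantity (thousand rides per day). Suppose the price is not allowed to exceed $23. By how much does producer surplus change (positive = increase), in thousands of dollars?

Rearranging demand gives Qd = 357 - 4P. Equilibrium: 357 - 4P = 3P - 21, so 378 = 7P and P* = 54, Q* = 141.
Because the ceiling (23) lies below the market-clearing price, it is binding.
At P = 23: Qd = 357 - 4·23 = 265 and Qs = 3·23 - 21 = 48.
Producer surplus without the control is ½ · (54 - 7) · 141 = 3313.5.
With the ceiling, producers sell 48 units at 23, so PS = ½ · (23 - 7) · 48 = 384.
Change in producer surplus = 384 - 3313.5 = -2929.5.

-2929.5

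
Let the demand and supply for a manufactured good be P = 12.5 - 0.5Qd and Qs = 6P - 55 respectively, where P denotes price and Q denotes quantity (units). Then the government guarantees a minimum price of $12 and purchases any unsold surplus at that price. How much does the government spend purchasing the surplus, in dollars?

Rearranging demand gives Qd = 25 - 2P. Setting quantity demanded equal to quantity supplied, 25 - 2P = 6P - 55, gives P* = 10 and Q* = 5.
The floor of 12 is above the equilibrium price 10, so it binds.
At P = 12: Qd = 25 - 2·12 = 1 and Qs = 6·12 - 55 = 17.
Surplus = Qs - Qd = 16.
Government expenditure = surplus × support price = 16 × 12 = 192.

192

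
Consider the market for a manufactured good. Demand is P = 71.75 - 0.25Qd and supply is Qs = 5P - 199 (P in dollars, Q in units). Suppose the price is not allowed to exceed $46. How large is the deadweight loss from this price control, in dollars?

360

Rearranging demand gives Qd = 287 - 4P. Setting quantity demanded equal to quantity supplied, 287 - 4P = 5P - 199, gives P* = 54 and Q* = 71.
Because the ceiling (46) lies below the market-clearing price, it is binding.
At P = 46: Qd = 287 - 4·46 = 103 and Qs = 5·46 - 199 = 31.
Quantity traded falls to 31. At Q = 31 the demand price is (287 - 31)/4 = 64 and the supply price is (199 + 31)/5 = 46.
Deadweight loss = ½ · (64 - 46) · (71 - 31) = ½ · 18 · 40 = 360.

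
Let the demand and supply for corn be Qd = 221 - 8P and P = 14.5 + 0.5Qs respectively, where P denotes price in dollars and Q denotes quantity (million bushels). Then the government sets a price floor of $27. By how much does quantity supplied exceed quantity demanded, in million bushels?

Rearranging supply gives Qs = 2P - 29. Setting quantity demanded equal to quantity supplied, 221 - 8P = 2P - 29, gives P* = 25 and Q* = 21.
Because the floor (27) lies above the market-clearing price, it is binding.
At P = 27: Qd = 221 - 8·27 = 5 and Qs = 2·27 - 29 = 25.
Surplus = Qs - Qd = 25 - 5 = 20.

20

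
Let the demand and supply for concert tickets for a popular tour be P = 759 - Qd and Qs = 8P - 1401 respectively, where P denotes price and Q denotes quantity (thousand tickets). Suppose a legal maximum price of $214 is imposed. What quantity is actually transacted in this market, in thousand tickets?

311

Rearranging demand gives Qd = 759 - P. Setting quantity demanded equal to quantity supplied, 759 - P = 8P - 1401, gives P* = 240 and Q* = 519.
The ceiling of 214 is below the equilibrium price 240, so it binds.
At P = 214: Qd = 759 - 214 = 545 and Qs = 8·214 - 1401 = 311.
The quantity actually transacted is the short side, supply: 311.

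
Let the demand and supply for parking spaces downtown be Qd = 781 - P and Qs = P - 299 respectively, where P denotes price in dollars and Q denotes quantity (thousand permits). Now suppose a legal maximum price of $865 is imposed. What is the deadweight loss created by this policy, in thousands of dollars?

0

Equilibrium: 781 - P = P - 299, so 1080 = 2P and P* = 540, Q* = 241.
Since 865 is above P* = 540, the ceiling does not bind and the free-market outcome prevails.
Since the control does not bind, no trades are prevented and deadweight loss is zero.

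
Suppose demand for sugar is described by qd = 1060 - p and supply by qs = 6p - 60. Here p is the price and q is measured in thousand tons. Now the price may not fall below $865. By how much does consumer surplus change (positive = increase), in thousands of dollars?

-385987.5

Setting quantity demanded equal to quantity supplied, 1060 - p = 6p - 60, gives p* = 160 and q* = 900.
The floor of 865 is above the equilibrium price 160, so it binds.
At p = 865: qd = 1060 - 865 = 195 and qs = 6·865 - 60 = 5130.
Consumer surplus without the control is ½ · (1060 - 160) · 900 = 405000.
With the floor, consumers buy 195 units at 865, so CS = ½ · (1060 - 865) · 195 = 19012.5.
Change in consumer surplus = 19012.5 - 405000 = -385987.5.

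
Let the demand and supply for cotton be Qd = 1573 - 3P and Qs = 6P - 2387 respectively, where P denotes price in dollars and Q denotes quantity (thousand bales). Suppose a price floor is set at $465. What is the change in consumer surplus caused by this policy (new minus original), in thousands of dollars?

-5387.5

Without the control the market clears where 1573 - 3P = 6P - 2387, i.e. P* = 440 and Q* = 253.
Since 465 > 440, the floor is binding.
At P = 465: Qd = 1573 - 3·465 = 178 and Qs = 6·465 - 2387 = 403.
Consumer surplus without the control is ½ · (1573/3 - 440) · 253 = 64009/6.
With the floor, consumers buy 178 units at 465, so CS = ½ · (1573/3 - 465) · 178 = 15842/3.
Change in consumer surplus = 15842/3 - 64009/6 = -5387.5.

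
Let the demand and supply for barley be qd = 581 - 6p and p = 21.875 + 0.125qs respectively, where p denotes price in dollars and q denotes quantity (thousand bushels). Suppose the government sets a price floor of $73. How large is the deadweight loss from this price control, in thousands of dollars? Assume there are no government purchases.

1895.25

Rearranging supply gives qs = 8p - 175. Without the control the market clears where 581 - 6p = 8p - 175, i.e. p* = 54 and q* = 257.
The floor of 73 is above the equilibrium price 54, so it binds.
At p = 73: qd = 581 - 6·73 = 143 and qs = 8·73 - 175 = 409.
Quantity traded falls to 143. At q = 143 the demand price is (581 - 143)/6 = 73 and the supply price is (175 + 143)/8 = 39.75.
Deadweight loss = ½ · (73 - 39.75) · (257 - 143) = ½ · 33.25 · 114 = 1895.25.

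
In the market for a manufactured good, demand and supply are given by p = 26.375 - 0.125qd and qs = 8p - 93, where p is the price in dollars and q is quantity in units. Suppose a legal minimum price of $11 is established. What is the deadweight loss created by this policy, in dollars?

Rearranging demand gives qd = 211 - 8p. Equilibrium: 211 - 8p = 8p - 93, so 304 = 16p and p* = 19, q* = 59.
Since 11 is below p* = 19, the floor does not bind and the free-market outcome prevails.
Since the control does not bind, no trades are prevented and deadweight loss is zero.

0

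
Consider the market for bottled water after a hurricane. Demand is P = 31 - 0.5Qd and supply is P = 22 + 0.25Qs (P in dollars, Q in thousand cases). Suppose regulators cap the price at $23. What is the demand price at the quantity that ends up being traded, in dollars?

Rearranging demand gives Qd = 62 - 2P; rearranging supply gives Qs = 4P - 88. Setting quantity demanded equal to quantity supplied, 62 - 2P = 4P - 88, gives P* = 25 and Q* = 12.
Because the ceiling (23) lies below the market-clearing price, it is binding.
At P = 23: Qd = 62 - 2·23 = 16 and Qs = 4·23 - 88 = 4.
Only 4 units reach the market. On the demand curve, the marginal buyer's willingness to pay at Q = 4 is (62 - 4)/2 = 29.

29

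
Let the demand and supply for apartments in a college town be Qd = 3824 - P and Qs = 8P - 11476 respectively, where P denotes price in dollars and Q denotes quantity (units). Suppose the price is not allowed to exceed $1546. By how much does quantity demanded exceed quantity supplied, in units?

Without the control the market clears where 3824 - P = 8P - 11476, i.e. P* = 1700 and Q* = 2124.
Since 1546 < 1700, the ceiling is binding.
At P = 1546: Qd = 3824 - 1546 = 2278 and Qs = 8·1546 - 11476 = 892.
Shortage = Qd - Qs = 2278 - 892 = 1386.

1386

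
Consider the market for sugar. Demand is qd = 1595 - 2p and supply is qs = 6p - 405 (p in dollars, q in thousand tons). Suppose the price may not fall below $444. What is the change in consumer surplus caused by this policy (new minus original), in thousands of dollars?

Without the control the market clears where 1595 - 2p = 6p - 405, i.e. p* = 250 and q* = 1095.
Because the floor (444) lies above the market-clearing price, it is binding.
At p = 444: qd = 1595 - 2·444 = 707 and qs = 6·444 - 405 = 2259.
Consumer surplus without the control is ½ · (797.5 - 250) · 1095 = 299756.25.
With the floor, consumers buy 707 units at 444, so CS = ½ · (797.5 - 444) · 707 = 124962.25.
Change in consumer surplus = 124962.25 - 299756.25 = -174794.

-174794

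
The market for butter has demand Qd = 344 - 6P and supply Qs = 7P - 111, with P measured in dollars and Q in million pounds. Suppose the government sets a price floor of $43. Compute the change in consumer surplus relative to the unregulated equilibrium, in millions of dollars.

Equilibrium: 344 - 6P = 7P - 111, so 455 = 13P and P* = 35, Q* = 134.
Since 43 > 35, the floor is binding.
At P = 43: Qd = 344 - 6·43 = 86 and Qs = 7·43 - 111 = 190.
Consumer surplus without the control is ½ · (172/3 - 35) · 134 = 4489/3.
With the floor, consumers buy 86 units at 43, so CS = ½ · (172/3 - 43) · 86 = 1849/3.
Change in consumer surplus = 1849/3 - 4489/3 = -880.

-880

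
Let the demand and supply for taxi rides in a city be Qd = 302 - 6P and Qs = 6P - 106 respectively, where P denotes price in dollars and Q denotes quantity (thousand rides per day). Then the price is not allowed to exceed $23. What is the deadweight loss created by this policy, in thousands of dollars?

Equilibrium: 302 - 6P = 6P - 106, so 408 = 12P and P* = 34, Q* = 98.
Because the ceiling (23) lies below the market-clearing price, it is binding.
At P = 23: Qd = 302 - 6·23 = 164 and Qs = 6·23 - 106 = 32.
Quantity traded falls to 32. At Q = 32 the demand price is (302 - 32)/6 = 45 and the supply price is (106 + 32)/6 = 23.
Deadweight loss = ½ · (45 - 23) · (98 - 32) = ½ · 22 · 66 = 726.

726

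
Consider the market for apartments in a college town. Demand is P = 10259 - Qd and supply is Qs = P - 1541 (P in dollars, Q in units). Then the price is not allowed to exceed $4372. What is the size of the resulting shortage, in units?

3056

Rearranging demand gives Qd = 10259 - P. In a free market, 10259 - P = P - 1541 gives the equilibrium P* = 5900, Q* = 4359.
Because the ceiling (4372) lies below the market-clearing price, it is binding.
At P = 4372: Qd = 10259 - 4372 = 5887 and Qs = 4372 - 1541 = 2831.
Shortage = Qd - Qs = 5887 - 2831 = 3056.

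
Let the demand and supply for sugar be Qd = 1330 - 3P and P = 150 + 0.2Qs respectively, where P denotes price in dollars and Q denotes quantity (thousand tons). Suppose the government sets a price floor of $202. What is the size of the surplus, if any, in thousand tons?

0

Rearranging supply gives Qs = 5P - 750. Setting quantity demanded equal to quantity supplied, 1330 - 3P = 5P - 750, gives P* = 260 and Q* = 550.
Since 202 is below P* = 260, the floor does not bind and the free-market outcome prevails.
Since the control does not bind, there is no surplus.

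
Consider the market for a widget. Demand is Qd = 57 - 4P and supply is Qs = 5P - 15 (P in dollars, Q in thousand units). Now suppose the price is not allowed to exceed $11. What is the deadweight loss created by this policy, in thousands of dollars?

Without the control the market clears where 57 - 4P = 5P - 15, i.e. P* = 8 and Q* = 25.
The ceiling of 11 is above the equilibrium price 8, so it is not binding; the market clears at P* = 8, Q* = 25.
Since the control does not bind, no trades are prevented and deadweight loss is zero.

0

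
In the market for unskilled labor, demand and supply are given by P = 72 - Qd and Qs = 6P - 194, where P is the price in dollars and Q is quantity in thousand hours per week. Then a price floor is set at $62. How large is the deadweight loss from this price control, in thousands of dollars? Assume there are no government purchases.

Rearranging demand gives Qd = 72 - P. In a free market, 72 - P = 6P - 194 gives the equilibrium P* = 38, Q* = 34.
The floor of 62 is above the equilibrium price 38, so it binds.
At P = 62: Qd = 72 - 62 = 10 and Qs = 6·62 - 194 = 178.
Quantity traded falls to 10. At Q = 10 the demand price is 72 - 10 = 62 and the supply price is (194 + 10)/6 = 34.
Deadweight loss = ½ · (62 - 34) · (34 - 10) = ½ · 28 · 24 = 336.

336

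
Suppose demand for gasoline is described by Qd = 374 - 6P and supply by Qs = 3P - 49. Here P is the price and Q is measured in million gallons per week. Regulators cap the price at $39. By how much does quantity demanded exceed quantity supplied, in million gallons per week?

Setting quantity demanded equal to quantity supplied, 374 - 6P = 3P - 49, gives P* = 47 and Q* = 92.
The ceiling of 39 is below the equilibrium price 47, so it binds.
At P = 39: Qd = 374 - 6·39 = 140 and Qs = 3·39 - 49 = 68.
Shortage = Qd - Qs = 140 - 68 = 72.

72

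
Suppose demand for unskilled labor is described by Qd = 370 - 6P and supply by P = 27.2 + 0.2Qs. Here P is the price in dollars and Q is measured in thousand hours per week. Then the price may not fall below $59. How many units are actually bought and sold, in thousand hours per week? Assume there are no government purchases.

16

Rearranging supply gives Qs = 5P - 136. Without the control the market clears where 370 - 6P = 5P - 136, i.e. P* = 46 and Q* = 94.
The floor of 59 is above the equilibrium price 46, so it binds.
At P = 59: Qd = 370 - 6·59 = 16 and Qs = 5·59 - 136 = 159.
The quantity actually transacted is the short side, demand: 16.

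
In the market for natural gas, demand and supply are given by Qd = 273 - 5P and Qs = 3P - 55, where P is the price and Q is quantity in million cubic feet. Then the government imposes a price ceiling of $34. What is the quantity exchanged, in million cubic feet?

Without the control the market clears where 273 - 5P = 3P - 55, i.e. P* = 41 and Q* = 68.
Because the ceiling (34) lies below the market-clearing price, it is binding.
At P = 34: Qd = 273 - 5·34 = 103 and Qs = 3·34 - 55 = 47.
The quantity actually transacted is the short side, supply: 47.

47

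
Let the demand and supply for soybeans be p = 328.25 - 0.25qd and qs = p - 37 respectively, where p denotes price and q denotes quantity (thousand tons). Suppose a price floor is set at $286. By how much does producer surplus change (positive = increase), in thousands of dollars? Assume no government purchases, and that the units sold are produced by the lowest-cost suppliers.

Rearranging demand gives qd = 1313 - 4p. In a free market, 1313 - 4p = p - 37 gives the equilibrium p* = 270, q* = 233.
Since 286 > 270, the floor is binding.
At p = 286: qd = 1313 - 4·286 = 169 and qs = 286 - 37 = 249.
Producer surplus without the control is ½ · (270 - 37) · 233 = 27144.5.
With the floor, 169 units are sold at 286. The supply price at q = 169 is 206, so PS = ½ · [(286 - 37) + (286 - 206)] · 169 = 27800.5.
Change in producer surplus = 27800.5 - 27144.5 = 656.

656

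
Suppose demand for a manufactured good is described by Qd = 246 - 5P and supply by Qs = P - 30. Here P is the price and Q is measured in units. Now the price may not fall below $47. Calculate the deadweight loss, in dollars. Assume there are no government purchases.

In a free market, 246 - 5P = P - 30 gives the equilibrium P* = 46, Q* = 16.
Since 47 > 46, the floor is binding.
At P = 47: Qd = 246 - 5·47 = 11 and Qs = 47 - 30 = 17.
Quantity traded falls to 11. At Q = 11 the demand price is (246 - 11)/5 = 47 and the supply price is 30 + 11 = 41.
Deadweight loss = ½ · (47 - 41) · (16 - 11) = ½ · 6 · 5 = 15.

15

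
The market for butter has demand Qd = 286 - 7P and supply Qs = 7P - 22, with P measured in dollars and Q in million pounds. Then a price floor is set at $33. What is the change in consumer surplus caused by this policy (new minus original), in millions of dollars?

-1028.5

Equilibrium: 286 - 7P = 7P - 22, so 308 = 14P and P* = 22, Q* = 132.
The floor of 33 is above the equilibrium price 22, so it binds.
At P = 33: Qd = 286 - 7·33 = 55 and Qs = 7·33 - 22 = 209.
Consumer surplus without the control is ½ · (286/7 - 22) · 132 = 8712/7.
With the floor, consumers buy 55 units at 33, so CS = ½ · (286/7 - 33) · 55 = 3025/14.
Change in consumer surplus = 3025/14 - 8712/7 = -1028.5.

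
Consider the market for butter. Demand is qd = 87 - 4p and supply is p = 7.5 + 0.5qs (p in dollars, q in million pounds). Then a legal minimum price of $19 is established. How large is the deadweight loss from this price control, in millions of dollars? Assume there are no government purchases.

24

Rearranging supply gives qs = 2p - 15. Equilibrium: 87 - 4p = 2p - 15, so 102 = 6p and p* = 17, q* = 19.
Because the floor (19) lies above the market-clearing price, it is binding.
At p = 19: qd = 87 - 4·19 = 11 and qs = 2·19 - 15 = 23.
Quantity traded falls to 11. At q = 11 the demand price is (87 - 11)/4 = 19 and the supply price is (15 + 11)/2 = 13.
Deadweight loss = ½ · (19 - 13) · (19 - 11) = ½ · 6 · 8 = 24.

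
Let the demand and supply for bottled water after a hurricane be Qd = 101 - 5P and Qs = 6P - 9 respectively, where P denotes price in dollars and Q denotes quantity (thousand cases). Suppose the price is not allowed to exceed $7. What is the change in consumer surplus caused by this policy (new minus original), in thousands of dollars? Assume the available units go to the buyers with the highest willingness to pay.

66.6

Without the control the market clears where 101 - 5P = 6P - 9, i.e. P* = 10 and Q* = 51.
Because the ceiling (7) lies below the market-clearing price, it is binding.
At P = 7: Qd = 101 - 5·7 = 66 and Qs = 6·7 - 9 = 33.
Consumer surplus without the control is ½ · (20.2 - 10) · 51 = 260.1.
With the ceiling, 33 units are sold at 7 (assume they go to the highest-value buyers). The demand price at Q = 33 is 13.6, so CS = ½ · [(20.2 - 7) + (13.6 - 7)] · 33 = 326.7.
Change in consumer surplus = 326.7 - 260.1 = 66.6.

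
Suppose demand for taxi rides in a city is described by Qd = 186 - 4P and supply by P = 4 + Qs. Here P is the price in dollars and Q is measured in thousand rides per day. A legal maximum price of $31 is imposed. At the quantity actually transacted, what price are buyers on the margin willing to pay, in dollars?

Rearranging supply gives Qs = P - 4. In a free market, 186 - 4P = P - 4 gives the equilibrium P* = 38, Q* = 34.
Since 31 < 38, the ceiling is binding.
At P = 31: Qd = 186 - 4·31 = 62 and Qs = 31 - 4 = 27.
Only 27 units reach the market. On the demand curve, the marginal buyer's willingness to pay at Q = 27 is (186 - 27)/4 = 39.75.

39.75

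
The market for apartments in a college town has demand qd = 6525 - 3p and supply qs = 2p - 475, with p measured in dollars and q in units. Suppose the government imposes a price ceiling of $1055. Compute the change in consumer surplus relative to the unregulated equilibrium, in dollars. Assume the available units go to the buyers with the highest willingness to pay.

Equilibrium: 6525 - 3p = 2p - 475, so 7000 = 5p and p* = 1400, q* = 2325.
The ceiling of 1055 is below the equilibrium price 1400, so it binds.
At p = 1055: qd = 6525 - 3·1055 = 3360 and qs = 2·1055 - 475 = 1635.
Consumer surplus without the control is ½ · (2175 - 1400) · 2325 = 900937.5.
With the ceiling, 1635 units are sold at 1055 (assume they go to the highest-value buyers). The demand price at q = 1635 is 1630, so CS = ½ · [(2175 - 1055) + (1630 - 1055)] · 1635 = 1385662.5.
Change in consumer surplus = 1385662.5 - 900937.5 = 484725.

484725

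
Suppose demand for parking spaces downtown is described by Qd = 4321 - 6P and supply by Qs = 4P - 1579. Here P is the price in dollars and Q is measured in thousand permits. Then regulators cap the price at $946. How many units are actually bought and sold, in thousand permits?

Without the control the market clears where 4321 - 6P = 4P - 1579, i.e. P* = 590 and Q* = 781.
The ceiling of 946 is above the equilibrium price 590, so it is not binding; the market clears at P* = 590, Q* = 781.

781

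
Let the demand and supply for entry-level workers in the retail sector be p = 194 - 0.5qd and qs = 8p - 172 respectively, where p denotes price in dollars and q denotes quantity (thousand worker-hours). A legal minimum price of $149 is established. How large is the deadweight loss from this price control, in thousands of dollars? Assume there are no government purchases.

Rearranging demand gives qd = 388 - 2p. Without the control the market clears where 388 - 2p = 8p - 172, i.e. p* = 56 and q* = 276.
Since 149 > 56, the floor is binding.
At p = 149: qd = 388 - 2·149 = 90 and qs = 8·149 - 172 = 1020.
Quantity traded falls to 90. At q = 90 the demand price is (388 - 90)/2 = 149 and the supply price is (172 + 90)/8 = 32.75.
Deadweight loss = ½ · (149 - 32.75) · (276 - 90) = ½ · 116.25 · 186 = 10811.25.

10811.25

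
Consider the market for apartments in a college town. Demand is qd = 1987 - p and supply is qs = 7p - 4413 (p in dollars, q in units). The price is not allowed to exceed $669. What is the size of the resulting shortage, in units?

Setting quantity demanded equal to quantity supplied, 1987 - p = 7p - 4413, gives p* = 800 and q* = 1187.
Because the ceiling (669) lies below the market-clearing price, it is binding.
At p = 669: qd = 1987 - 669 = 1318 and qs = 7·669 - 4413 = 270.
Shortage = qd - qs = 1318 - 270 = 1048.

1048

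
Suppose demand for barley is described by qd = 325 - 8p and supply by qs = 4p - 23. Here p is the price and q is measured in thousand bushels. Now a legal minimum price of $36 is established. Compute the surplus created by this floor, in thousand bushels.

84

Equilibrium: 325 - 8p = 4p - 23, so 348 = 12p and p* = 29, q* = 93.
Since 36 > 29, the floor is binding.
At p = 36: qd = 325 - 8·36 = 37 and qs = 4·36 - 23 = 121.
Surplus = qs - qd = 121 - 37 = 84.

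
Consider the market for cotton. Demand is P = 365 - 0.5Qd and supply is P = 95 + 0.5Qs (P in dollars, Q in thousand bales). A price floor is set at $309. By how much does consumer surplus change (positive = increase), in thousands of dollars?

Rearranging demand gives Qd = 730 - 2P; rearranging supply gives Qs = 2P - 190. Equilibrium: 730 - 2P = 2P - 190, so 920 = 4P and P* = 230, Q* = 270.
Since 309 > 230, the floor is binding.
At P = 309: Qd = 730 - 2·309 = 112 and Qs = 2·309 - 190 = 428.
Consumer surplus without the control is ½ · (365 - 230) · 270 = 18225.
With the floor, consumers buy 112 units at 309, so CS = ½ · (365 - 309) · 112 = 3136.
Change in consumer surplus = 3136 - 18225 = -15089.

-15089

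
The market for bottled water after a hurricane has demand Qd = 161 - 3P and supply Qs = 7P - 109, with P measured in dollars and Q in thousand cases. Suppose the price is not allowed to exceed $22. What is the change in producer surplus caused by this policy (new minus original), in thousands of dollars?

Equilibrium: 161 - 3P = 7P - 109, so 270 = 10P and P* = 27, Q* = 80.
Because the ceiling (22) lies below the market-clearing price, it is binding.
At P = 22: Qd = 161 - 3·22 = 95 and Qs = 7·22 - 109 = 45.
Producer surplus without the control is ½ · (27 - 109/7) · 80 = 3200/7.
With the ceiling, producers sell 45 units at 22, so PS = ½ · (22 - 109/7) · 45 = 2025/14.
Change in producer surplus = 2025/14 - 3200/7 = -312.5.

-312.5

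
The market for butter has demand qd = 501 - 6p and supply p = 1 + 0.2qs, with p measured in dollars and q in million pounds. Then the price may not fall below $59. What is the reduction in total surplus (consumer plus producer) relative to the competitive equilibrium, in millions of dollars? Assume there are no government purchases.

Rearranging supply gives qs = 5p - 5. Setting quantity demanded equal to quantity supplied, 501 - 6p = 5p - 5, gives p* = 46 and q* = 225.
Since 59 > 46, the floor is binding.
At p = 59: qd = 501 - 6·59 = 147 and qs = 5·59 - 5 = 290.
Quantity traded falls to 147. At q = 147 the demand price is (501 - 147)/6 = 59 and the supply price is (5 + 147)/5 = 30.4.
Deadweight loss = ½ · (59 - 30.4) · (225 - 147) = ½ · 28.6 · 78 = 1115.4.

1115.4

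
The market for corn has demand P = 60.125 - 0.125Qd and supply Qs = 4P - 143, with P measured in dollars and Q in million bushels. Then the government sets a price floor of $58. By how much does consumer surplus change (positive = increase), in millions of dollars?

-246

Rearranging demand gives Qd = 481 - 8P. Setting quantity demanded equal to quantity supplied, 481 - 8P = 4P - 143, gives P* = 52 and Q* = 65.
Since 58 > 52, the floor is binding.
At P = 58: Qd = 481 - 8·58 = 17 and Qs = 4·58 - 143 = 89.
Consumer surplus without the control is ½ · (60.125 - 52) · 65 = 264.0625.
With the floor, consumers buy 17 units at 58, so CS = ½ · (60.125 - 58) · 17 = 18.0625.
Change in consumer surplus = 18.0625 - 264.0625 = -246.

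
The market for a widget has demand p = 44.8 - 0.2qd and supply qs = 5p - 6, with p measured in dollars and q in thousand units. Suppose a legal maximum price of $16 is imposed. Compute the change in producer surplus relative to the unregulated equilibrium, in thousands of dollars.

Rearranging demand gives qd = 224 - 5p. Without the control the market clears where 224 - 5p = 5p - 6, i.e. p* = 23 and q* = 109.
Since 16 < 23, the ceiling is binding.
At p = 16: qd = 224 - 5·16 = 144 and qs = 5·16 - 6 = 74.
Producer surplus without the control is ½ · (23 - 1.2) · 109 = 1188.1.
With the ceiling, producers sell 74 units at 16, so PS = ½ · (16 - 1.2) · 74 = 547.6.
Change in producer surplus = 547.6 - 1188.1 = -640.5.

-640.5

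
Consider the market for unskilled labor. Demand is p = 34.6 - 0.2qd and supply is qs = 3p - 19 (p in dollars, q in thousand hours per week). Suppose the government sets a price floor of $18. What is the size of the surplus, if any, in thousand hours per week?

0

Rearranging demand gives qd = 173 - 5p. Setting quantity demanded equal to quantity supplied, 173 - 5p = 3p - 19, gives p* = 24 and q* = 53.
Since 18 is below p* = 24, the floor does not bind and the free-market outcome prevails.
Since the control does not bind, there is no surplus.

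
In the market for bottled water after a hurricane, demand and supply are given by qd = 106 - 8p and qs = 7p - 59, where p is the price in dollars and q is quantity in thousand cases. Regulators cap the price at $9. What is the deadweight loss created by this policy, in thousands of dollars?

26.25

In a free market, 106 - 8p = 7p - 59 gives the equilibrium p* = 11, q* = 18.
Because the ceiling (9) lies below the market-clearing price, it is binding.
At p = 9: qd = 106 - 8·9 = 34 and qs = 7·9 - 59 = 4.
Quantity traded falls to 4. At q = 4 the demand price is (106 - 4)/8 = 12.75 and the supply price is (59 + 4)/7 = 9.
Deadweight loss = ½ · (12.75 - 9) · (18 - 4) = ½ · 3.75 · 14 = 26.25.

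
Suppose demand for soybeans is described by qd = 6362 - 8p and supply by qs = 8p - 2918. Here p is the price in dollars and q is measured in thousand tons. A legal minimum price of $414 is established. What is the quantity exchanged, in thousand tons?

1722

Without the control the market clears where 6362 - 8p = 8p - 2918, i.e. p* = 580 and q* = 1722.
The floor of 414 is below the equilibrium price 580, so it is not binding; the market clears at p* = 580, q* = 1722.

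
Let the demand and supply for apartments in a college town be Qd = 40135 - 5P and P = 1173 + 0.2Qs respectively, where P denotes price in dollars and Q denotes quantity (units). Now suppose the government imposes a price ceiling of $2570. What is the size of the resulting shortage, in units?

20300

Rearranging supply gives Qs = 5P - 5865. Equilibrium: 40135 - 5P = 5P - 5865, so 46000 = 10P and P* = 4600, Q* = 17135.
The ceiling of 2570 is below the equilibrium price 4600, so it binds.
At P = 2570: Qd = 40135 - 5·2570 = 27285 and Qs = 5·2570 - 5865 = 6985.
Shortage = Qd - Qs = 27285 - 6985 = 20300.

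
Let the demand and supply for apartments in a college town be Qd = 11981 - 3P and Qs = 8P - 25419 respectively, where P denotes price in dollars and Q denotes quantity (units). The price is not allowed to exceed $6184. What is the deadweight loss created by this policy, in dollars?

0

Without the control the market clears where 11981 - 3P = 8P - 25419, i.e. P* = 3400 and Q* = 1781.
Since 6184 is above P* = 3400, the ceiling does not bind and the free-market outcome prevails.
Since the control does not bind, no trades are prevented and deadweight loss is zero.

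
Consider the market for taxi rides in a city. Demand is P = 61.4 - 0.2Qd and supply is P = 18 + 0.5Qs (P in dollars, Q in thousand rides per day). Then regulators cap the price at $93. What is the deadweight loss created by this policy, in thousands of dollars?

Rearranging demand gives Qd = 307 - 5P; rearranging supply gives Qs = 2P - 36. In a free market, 307 - 5P = 2P - 36 gives the equilibrium P* = 49, Q* = 62.
The ceiling of 93 is above the equilibrium price 49, so it is not binding; the market clears at P* = 49, Q* = 62.
Since the control does not bind, no trades are prevented and deadweight loss is zero.

0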